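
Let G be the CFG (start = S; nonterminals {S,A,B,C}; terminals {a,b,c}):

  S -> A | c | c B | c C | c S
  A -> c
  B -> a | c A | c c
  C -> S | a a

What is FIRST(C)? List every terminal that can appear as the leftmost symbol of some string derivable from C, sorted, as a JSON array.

FIRST iteration:
[1]
  A via A→c: +{c}
  B via B→a: +{a}
  B via B→c A: +{c}
  C via C→a a: +{a}
  S via S→A: +{c}
  S: {c}  A: {c}  B: {a,c}  C: {a}
[2]
  C via C→S: +{c}
  S: {c}  A: {c}  B: {a,c}  C: {a,c}
[3] — fixpoint
  S: {c}  A: {c}  B: {a,c}  C: {a,c}

FIRST(C) = ["a", "c"]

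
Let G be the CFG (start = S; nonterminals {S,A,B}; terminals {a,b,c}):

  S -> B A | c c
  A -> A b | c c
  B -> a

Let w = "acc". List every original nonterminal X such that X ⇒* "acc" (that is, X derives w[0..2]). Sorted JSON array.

Convert to CNF:
  S -> B A | T1 T1
  A -> A T0 | T1 T1
  B -> a
  T0 -> b
  T1 -> c

CYK table (by increasing span) (cells [i..j] with 0 ≤ i ≤ j ≤ 2 only):
  cell(0,0) a: {B}
  cell(1,1) c: {T1}  orig:{}
  cell(2,2) c: {T1}  orig:{}
  cell(0,1) ac: ∅
  cell(1,2) cc: {A,S}
  cell(0,2) acc: {S}

Original NTs in T[0,2] deriving "acc": ["S"]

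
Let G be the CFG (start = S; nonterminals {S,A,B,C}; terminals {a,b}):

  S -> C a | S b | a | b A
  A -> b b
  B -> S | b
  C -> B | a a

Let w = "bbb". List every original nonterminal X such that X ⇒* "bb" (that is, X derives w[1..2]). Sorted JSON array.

CNF form of G:
  S -> C T1 | S T0 | T0 A | a
  A -> T0 T0
  B -> C T1 | S T0 | T0 A | a | b
  C -> C T1 | S T0 | T0 A | T1 T1 | a | b
  T0 -> b
  T1 -> a

CYK fill (cells [i..j] with 1 ≤ i ≤ j ≤ 2 only):
  [1..1]={B,C,T0}  "b"  orig:{B,C}
  [2..2]={B,C,T0}  "b"  orig:{B,C}
  [1..2]={A}  "bb"

Original NTs in T[1,2] deriving "bb": ["A"]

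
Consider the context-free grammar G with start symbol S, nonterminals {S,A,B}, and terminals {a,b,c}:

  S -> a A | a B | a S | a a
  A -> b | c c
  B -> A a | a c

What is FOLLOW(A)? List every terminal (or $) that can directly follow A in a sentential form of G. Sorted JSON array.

FIRST iteration:
round 1:
  A via A→b: +{b}
  A via A→c c: +{c}
  B via B→A a: +{b,c}
  B via B→a c: +{a}
  S via S→a A: +{a}
  S: {a}  A: {b,c}  B: {a,b,c}
round 2: — fixpoint
  S: {a}  A: {b,c}  B: {a,b,c}

FOLLOW sets:
initialize: $ ∈ FOLLOW(S)
pass 1:
  B→A a: FOLLOW(A) ⊇ FIRST(a) = {a}; new: +{a}
  S→a A: FOLLOW(A) ⊇ FOLLOW(S) ⊇ {$}; new: +{$}
  S→a B: FOLLOW(B) ⊇ FOLLOW(S) ⊇ {$}; new: +{$}
  FOLLOW[S]={$}  FOLLOW[A]={$,a}  FOLLOW[B]={$}
pass 2: done
  FOLLOW[S]={$}  FOLLOW[A]={$,a}  FOLLOW[B]={$}

FOLLOW(A) = ["$", "a"]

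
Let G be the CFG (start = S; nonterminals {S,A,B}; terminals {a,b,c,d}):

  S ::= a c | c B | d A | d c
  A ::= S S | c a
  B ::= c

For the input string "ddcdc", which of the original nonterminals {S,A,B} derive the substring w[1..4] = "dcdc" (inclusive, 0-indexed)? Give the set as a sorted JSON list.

CNF form of G:
  S -> T0 B | T1 T0 | T2 A | T2 T0
  A -> S S | T0 T1
  B -> c
  T0 -> c
  T1 -> a
  T2 -> d

Fill CYK table bottom-up — only the sub-triangle for w[1..4]:
  T[1,1] 'd' = {T2}  orig:{}
  T[2,2] 'c' = {B,T0}  orig:{B}
  T[3,3] 'd' = {T2}  orig:{}
  T[4,4] 'c' = {B,T0}  orig:{B}
  T[1,2] 'dc' = {S}
  T[2,3] 'cd' = ∅
  T[3,4] 'dc' = {S}
  T[1,3] 'dcd' = ∅
  T[2,4] 'cdc' = ∅
  T[1,4] 'dcdc' = {A}

Original NTs in T[1,4] deriving "dcdc": ["A"]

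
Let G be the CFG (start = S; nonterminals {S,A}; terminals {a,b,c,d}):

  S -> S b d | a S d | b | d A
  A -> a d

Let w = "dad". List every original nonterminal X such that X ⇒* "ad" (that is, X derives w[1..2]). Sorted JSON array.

Convert to CNF:
  S -> S X3 | T0 X4 | T1 A | b
  A -> T0 T1
  T0 -> a
  T1 -> d
  T2 -> b
  X3 -> T2 T1
  X4 -> S T1

CYK fill, restricted to cells inside w[1..2]:
  [1..1]={T0}  "a"  orig:{}
  [2..2]={T1}  "d"  orig:{}
  [1..2]={A}  "ad"

Original NTs in T[1,2] deriving "ad": ["A"]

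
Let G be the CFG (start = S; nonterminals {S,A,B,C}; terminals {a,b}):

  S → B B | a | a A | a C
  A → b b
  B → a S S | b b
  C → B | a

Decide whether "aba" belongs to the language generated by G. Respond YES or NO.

Convert to CNF:
  S -> B B | T1 A | T1 C | a
  A -> T0 T0
  B -> T0 T0 | T1 X2
  C -> T0 T0 | T1 X3 | a
  T0 -> b
  T1 -> a
  X2 -> S S
  X3 -> S S

CYK table (by increasing span):
  cell(0,0) a: {C,S,T1}  orig:{C,S}
  cell(1,1) b: {T0}  orig:{}
  cell(2,2) a: {C,S,T1}  orig:{C,S}
  cell(0,1) ab: ∅
  cell(1,2) ba: ∅
  cell(0,2) aba: ∅

S ∉ T[0,2] ⇒ NO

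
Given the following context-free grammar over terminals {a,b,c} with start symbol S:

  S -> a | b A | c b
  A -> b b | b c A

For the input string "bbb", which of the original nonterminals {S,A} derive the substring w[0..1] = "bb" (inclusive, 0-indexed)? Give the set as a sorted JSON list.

CNF form of G:
  S -> T0 A | T1 T0 | a
  A -> T0 T0 | T0 X2
  T0 -> b
  T1 -> c
  X2 -> T1 A

CYK table (by increasing span) (cells [i..j] with 0 ≤ i ≤ j ≤ 1 only):
  T[0,0] 'b' = {T0}  orig:{}
  T[1,1] 'b' = {T0}  orig:{}
  T[0,1] 'bb' = {A}

Original NTs in T[0,1] deriving "bb": ["A"]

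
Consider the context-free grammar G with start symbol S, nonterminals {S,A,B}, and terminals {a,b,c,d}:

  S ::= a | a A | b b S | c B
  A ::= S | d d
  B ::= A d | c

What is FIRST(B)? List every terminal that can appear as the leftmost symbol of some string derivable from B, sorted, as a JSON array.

FIRST iteration:
[1]
  A via A→d d: +{d}
  B via B→A d: +{d}
  B via B→c: +{c}
  S via S→a: +{a}
  S via S→b b S: +{b}
  S via S→c B: +{c}
  FIRST[S]={a,b,c}  FIRST[A]={d}  FIRST[B]={c,d}
[2]
  A via A→S: +{a,b,c}
  B via B→A d: +{a,b}
  FIRST[S]={a,b,c}  FIRST[A]={a,b,c,d}  FIRST[B]={a,b,c,d}
[3] (no change)
  FIRST[S]={a,b,c}  FIRST[A]={a,b,c,d}  FIRST[B]={a,b,c,d}

FIRST(B) = ["a", "b", "c", "d"]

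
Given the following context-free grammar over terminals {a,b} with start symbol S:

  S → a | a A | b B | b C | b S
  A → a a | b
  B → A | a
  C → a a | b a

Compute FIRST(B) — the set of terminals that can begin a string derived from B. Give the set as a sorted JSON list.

FIRST iteration:
[1]
  A via A→a a: +{a}
  A via A→b: +{b}
  B via B→A: +{a,b}
  C via C→a a: +{a}
  C via C→b a: +{b}
  S via S→a: +{a}
  S via S→b B: +{b}
  FIRST(S)={a,b}  FIRST(A)={a,b}  FIRST(B)={a,b}  FIRST(C)={a,b}
[2] (no change)
  FIRST(S)={a,b}  FIRST(A)={a,b}  FIRST(B)={a,b}  FIRST(C)={a,b}

FIRST(B) = ["a", "b"]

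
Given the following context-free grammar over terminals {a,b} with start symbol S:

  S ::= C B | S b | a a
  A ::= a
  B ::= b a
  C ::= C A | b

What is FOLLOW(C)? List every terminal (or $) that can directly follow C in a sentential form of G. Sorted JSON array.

FIRST sets, iterate to fixpoint:
[1]
  A via A→a: +{a}
  B via B→b a: +{b}
  C via C→b: +{b}
  S via S→C B: +{b}
  S via S→a a: +{a}
  FIRST(S)={a,b}  FIRST(A)={a}  FIRST(B)={b}  FIRST(C)={b}
[2] — fixpoint
  FIRST(S)={a,b}  FIRST(A)={a}  FIRST(B)={b}  FIRST(C)={b}

FOLLOW sets:
initialize: $ ∈ FOLLOW(S)
pass 1:
  C→C A: FOLLOW(C) ⊇ FIRST(A) = {a}; new: +{a}
  C→C A: FOLLOW(A) ⊇ FOLLOW(C) ⊇ {a}; new: +{a}
  S→C B: FOLLOW(C) ⊇ FIRST(B) = {b}; new: +{b}
  S→C B: FOLLOW(B) ⊇ FOLLOW(S) ⊇ {$}; new: +{$}
  S→S b: FOLLOW(S) ⊇ FIRST(b) = {b}; new: +{b}
  S: {$,b}  A: {a}  B: {$}  C: {a,b}
pass 2:
  C→C A: FOLLOW(A) ⊇ FOLLOW(C) ⊇ {a,b}; new: +{b}
  S→C B: FOLLOW(B) ⊇ FOLLOW(S) ⊇ {$,b}; new: +{b}
  S: {$,b}  A: {a,b}  B: {$,b}  C: {a,b}
pass 3: (no change)
  S: {$,b}  A: {a,b}  B: {$,b}  C: {a,b}

FOLLOW(C) = ["a", "b"]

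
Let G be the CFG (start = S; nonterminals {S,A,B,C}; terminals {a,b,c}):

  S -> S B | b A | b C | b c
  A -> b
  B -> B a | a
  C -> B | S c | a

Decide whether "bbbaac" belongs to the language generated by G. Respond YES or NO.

Convert to CNF:
  S -> S B | T2 A | T2 C | T2 T1
  A -> b
  B -> B T0 | a
  C -> B T0 | S T1 | a
  T0 -> a
  T1 -> c
  T2 -> b

CYK table (by increasing span):
  T[0,0] 'b' = {A,T2}  orig:{A}
  T[1,1] 'b' = {A,T2}  orig:{A}
  T[2,2] 'b' = {A,T2}  orig:{A}
  T[3,3] 'a' = {B,C,T0}  orig:{B,C}
  T[4,4] 'a' = {B,C,T0}  orig:{B,C}
  T[5,5] 'c' = {T1}  orig:{}
  T[0,1] 'bb' = {S}
  T[1,2] 'bb' = {S}
  T[2,3] 'ba' = {S}
  T[3,4] 'aa' = {B,C}
  T[4,5] 'ac' = ∅
  T[0,2] 'bbb' = ∅
  T[1,3] 'bba' = {S}
  T[2,4] 'baa' = {S}
  T[3,5] 'aac' = ∅
  T[0,3] 'bbba' = ∅
  T[1,4] 'bbaa' = {S}
  T[2,5] 'baac' = {C}
  T[0,4] 'bbbaa' = ∅
  T[1,5] 'bbaac' = {C,S}
  T[0,5] 'bbbaac' = {S}

S ∈ T[0,5] ⇒ YES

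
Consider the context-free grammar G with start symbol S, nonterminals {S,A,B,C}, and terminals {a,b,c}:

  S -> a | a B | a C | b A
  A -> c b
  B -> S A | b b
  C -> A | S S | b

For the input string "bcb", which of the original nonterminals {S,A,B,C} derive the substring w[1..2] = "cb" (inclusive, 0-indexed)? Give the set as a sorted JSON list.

Convert to CNF:
  S -> T1 A | T2 B | T2 C | a
  A -> T0 T1
  B -> S A | T1 T1
  C -> S S | T0 T1 | b
  T0 -> c
  T1 -> b
  T2 -> a

CYK table (by increasing span), restricted to cells inside w[1..2]:
  cell(1,1) c: {T0}  orig:{}
  cell(2,2) b: {C,T1}  orig:{C}
  cell(1,2) cb: {A,C}

Original NTs in T[1,2] deriving "cb": ["A", "C"]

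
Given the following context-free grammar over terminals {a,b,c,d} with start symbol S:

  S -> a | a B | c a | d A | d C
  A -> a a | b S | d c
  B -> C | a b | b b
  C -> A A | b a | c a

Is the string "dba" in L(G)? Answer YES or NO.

Convert to CNF:
  S -> T0 B | T2 A | T2 C | T3 T0 | a
  A -> T0 T0 | T1 S | T2 T3
  B -> A A | T0 T1 | T1 T0 | T1 T1 | T3 T0
  C -> A A | T1 T0 | T3 T0
  T0 -> a
  T1 -> b
  T2 -> d
  T3 -> c

CYK fill:
  [0..0]={T2}  "d"  orig:{}
  [1..1]={T1}  "b"  orig:{}
  [2..2]={S,T0}  "a"  orig:{S}
  [0..1]=∅  "db"
  [1..2]={A,B,C}  "ba"
  [0..2]={S}  "dba"

S ∈ T[0,2] ⇒ YES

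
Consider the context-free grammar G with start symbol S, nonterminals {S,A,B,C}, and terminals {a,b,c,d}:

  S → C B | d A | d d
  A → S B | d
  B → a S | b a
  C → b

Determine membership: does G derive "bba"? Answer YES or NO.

CNF form of G:
  S -> C B | T2 A | T2 T2
  A -> S B | d
  B -> T0 S | T1 T0
  C -> b
  T0 -> a
  T1 -> b
  T2 -> d

CYK fill:
  [0..0]={C,T1}  "b"  orig:{C}
  [1..1]={C,T1}  "b"  orig:{C}
  [2..2]={T0}  "a"  orig:{}
  [0..1]=∅  "bb"
  [1..2]={B}  "ba"
  [0..2]={S}  "bba"

S ∈ T[0,2] ⇒ YES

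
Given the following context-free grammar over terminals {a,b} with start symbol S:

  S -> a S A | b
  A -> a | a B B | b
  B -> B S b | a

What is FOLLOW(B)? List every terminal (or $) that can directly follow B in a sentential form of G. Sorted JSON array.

FIRST iteration:
iter 1:
  A via A→a: +{a}
  A via A→b: +{b}
  B via B→a: +{a}
  S via S→a S A: +{a}
  S via S→b: +{b}
  FIRST(S)={a,b}  FIRST(A)={a,b}  FIRST(B)={a}
iter 2: (stable)
  FIRST(S)={a,b}  FIRST(A)={a,b}  FIRST(B)={a}

Compute FOLLOW by fixpoint:
initialize: $ ∈ FOLLOW(S)
pass 1:
  A→a B B: FOLLOW(B) ⊇ FIRST(B) = {a}; new: +{a}
  B→B S b: FOLLOW(B) ⊇ FIRST(S) = {a,b}; new: +{b}
  B→B S b: FOLLOW(S) ⊇ FIRST(b) = {b}; new: +{b}
  S→a S A: FOLLOW(S) ⊇ FIRST(A) = {a,b}; new: +{a}
  S→a S A: FOLLOW(A) ⊇ FOLLOW(S) ⊇ {$,a,b}; new: +{$,a,b}
  S: {$,a,b}  A: {$,a,b}  B: {a,b}
pass 2:
  A→a B B: FOLLOW(B) ⊇ FOLLOW(A) ⊇ {$,a,b}; new: +{$}
  S: {$,a,b}  A: {$,a,b}  B: {$,a,b}
pass 3: (no change)
  S: {$,a,b}  A: {$,a,b}  B: {$,a,b}

FOLLOW(B) = ["$", "a", "b"]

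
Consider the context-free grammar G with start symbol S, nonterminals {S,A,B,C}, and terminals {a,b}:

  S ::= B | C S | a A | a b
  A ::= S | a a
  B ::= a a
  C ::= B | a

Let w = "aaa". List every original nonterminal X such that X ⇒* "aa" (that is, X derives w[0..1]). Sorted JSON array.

CNF form of G:
  S -> C S | T0 A | T0 T0 | T0 T1
  A -> C S | T0 A | T0 T0 | T0 T1
  B -> T0 T0
  C -> T0 T0 | a
  T0 -> a
  T1 -> b

CYK table (by increasing span) — only the sub-triangle for w[0..1]:
  cell(0,0) a: {C,T0}  orig:{C}
  cell(1,1) a: {C,T0}  orig:{C}
  cell(0,1) aa: {A,B,C,S}

Original NTs in T[0,1] deriving "aa": ["A", "B", "C", "S"]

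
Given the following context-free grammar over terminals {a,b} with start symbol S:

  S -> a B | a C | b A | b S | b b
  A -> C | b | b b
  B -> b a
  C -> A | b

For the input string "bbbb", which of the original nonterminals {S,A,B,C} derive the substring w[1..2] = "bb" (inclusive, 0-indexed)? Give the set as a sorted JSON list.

CNF form of G:
  S -> T0 A | T0 S | T0 T0 | T1 B | T1 C
  A -> T0 T0 | b
  B -> T0 T1
  C -> T0 T0 | b
  T0 -> b
  T1 -> a

Fill CYK table bottom-up (cells [i..j] with 1 ≤ i ≤ j ≤ 2 only):
  T[1,1] 'b' = {A,C,T0}  orig:{A,C}
  T[2,2] 'b' = {A,C,T0}  orig:{A,C}
  T[1,2] 'bb' = {A,C,S}

Original NTs in T[1,2] deriving "bb": ["A", "C", "S"]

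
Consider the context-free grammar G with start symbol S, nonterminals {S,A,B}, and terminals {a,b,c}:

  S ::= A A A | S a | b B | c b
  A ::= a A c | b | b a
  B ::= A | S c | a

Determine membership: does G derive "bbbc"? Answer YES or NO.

Convert to CNF:
  S -> A X5 | S T0 | T1 T2 | T2 B
  A -> T0 X3 | T2 T0 | b
  B -> S T1 | T0 X4 | T2 T0 | a | b
  T0 -> a
  T1 -> c
  T2 -> b
  X3 -> A T1
  X4 -> A T1
  X5 -> A A

Fill CYK table bottom-up:
  T[0,0] 'b' = {A,B,T2}  orig:{A,B}
  T[1,1] 'b' = {A,B,T2}  orig:{A,B}
  T[2,2] 'b' = {A,B,T2}  orig:{A,B}
  T[3,3] 'c' = {T1}  orig:{}
  T[0,1] 'bb' = {S,X5}  orig:{S}
  T[1,2] 'bb' = {S,X5}  orig:{S}
  T[2,3] 'bc' = {X3,X4}  orig:{}
  T[0,2] 'bbb' = {S}
  T[1,3] 'bbc' = {B}
  T[0,3] 'bbbc' = {B,S}

S ∈ T[0,3] ⇒ YES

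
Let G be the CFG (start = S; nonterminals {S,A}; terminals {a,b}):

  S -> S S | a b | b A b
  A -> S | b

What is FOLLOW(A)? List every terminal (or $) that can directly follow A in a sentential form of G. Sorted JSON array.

FIRST sets, iterate to fixpoint:
iter 1:
  A via A→b: +{b}
  S via S→a b: +{a}
  S via S→b A b: +{b}
  FIRST(S)={a,b}  FIRST(A)={b}
iter 2:
  A via A→S: +{a}
  FIRST(S)={a,b}  FIRST(A)={a,b}
iter 3: (no change)
  FIRST(S)={a,b}  FIRST(A)={a,b}

Compute FOLLOW by fixpoint:
initialize: $ ∈ FOLLOW(S)
pass 1:
  S→S S: FOLLOW(S) ⊇ FIRST(S) = {a,b}; new: +{a,b}
  S→b A b: FOLLOW(A) ⊇ FIRST(b) = {b}; new: +{b}
  FOLLOW(S)={$,a,b}  FOLLOW(A)={b}
pass 2: done
  FOLLOW(S)={$,a,b}  FOLLOW(A)={b}

FOLLOW(A) = ["b"]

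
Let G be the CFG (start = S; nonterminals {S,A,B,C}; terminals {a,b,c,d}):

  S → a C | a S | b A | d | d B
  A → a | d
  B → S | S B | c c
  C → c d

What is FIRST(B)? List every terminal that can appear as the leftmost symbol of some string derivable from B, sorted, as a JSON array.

FIRST iteration:
[1]
  A via A→a: +{a}
  A via A→d: +{d}
  B via B→c c: +{c}
  C via C→c d: +{c}
  S via S→a C: +{a}
  S via S→b A: +{b}
  S via S→d: +{d}
  FIRST(S)={a,b,d}  FIRST(A)={a,d}  FIRST(B)={c}  FIRST(C)={c}
[2]
  B via B→S: +{a,b,d}
  FIRST(S)={a,b,d}  FIRST(A)={a,d}  FIRST(B)={a,b,c,d}  FIRST(C)={c}
[3] — fixpoint
  FIRST(S)={a,b,d}  FIRST(A)={a,d}  FIRST(B)={a,b,c,d}  FIRST(C)={c}

FIRST(B) = ["a", "b", "c", "d"]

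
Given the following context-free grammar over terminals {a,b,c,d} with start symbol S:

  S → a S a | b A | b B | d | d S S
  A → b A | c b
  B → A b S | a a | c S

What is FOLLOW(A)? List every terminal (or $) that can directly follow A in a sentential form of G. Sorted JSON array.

Compute FIRST by fixpoint:
pass 1:
  A via A→b A: +{b}
  A via A→c b: +{c}
  B via B→A b S: +{b,c}
  B via B→a a: +{a}
  S via S→a S a: +{a}
  S via S→b A: +{b}
  S via S→d: +{d}
  S: {a,b,d}  A: {b,c}  B: {a,b,c}
pass 2: (stable)
  S: {a,b,d}  A: {b,c}  B: {a,b,c}

FOLLOW sets:
FOLLOW(S) := {$}
[1]
  B→A b S: FOLLOW(A) ⊇ FIRST(b) = {b}; new: +{b}
  S→a S a: FOLLOW(S) ⊇ FIRST(a) = {a}; new: +{a}
  S→b A: FOLLOW(A) ⊇ FOLLOW(S) ⊇ {$,a}; new: +{$,a}
  S→b B: FOLLOW(B) ⊇ FOLLOW(S) ⊇ {$,a}; new: +{$,a}
  S→d S S: FOLLOW(S) ⊇ FIRST(S) = {a,b,d}; new: +{b,d}
  FOLLOW(S)={$,a,b,d}  FOLLOW(A)={$,a,b}  FOLLOW(B)={$,a}
[2]
  S→b A: FOLLOW(A) ⊇ FOLLOW(S) ⊇ {$,a,b,d}; new: +{d}
  S→b B: FOLLOW(B) ⊇ FOLLOW(S) ⊇ {$,a,b,d}; new: +{b,d}
  FOLLOW(S)={$,a,b,d}  FOLLOW(A)={$,a,b,d}  FOLLOW(B)={$,a,b,d}
[3] (stable)
  FOLLOW(S)={$,a,b,d}  FOLLOW(A)={$,a,b,d}  FOLLOW(B)={$,a,b,d}

FOLLOW(A) = ["$", "a", "b", "d"]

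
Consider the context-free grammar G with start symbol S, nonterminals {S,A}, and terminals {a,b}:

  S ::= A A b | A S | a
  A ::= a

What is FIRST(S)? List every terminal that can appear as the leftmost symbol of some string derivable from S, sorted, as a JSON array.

Compute FIRST by fixpoint:
round 1:
  A via A→a: +{a}
  S via S→A A b: +{a}
  S: {a}  A: {a}
round 2: — fixpoint
  S: {a}  A: {a}

FIRST(S) = ["a"]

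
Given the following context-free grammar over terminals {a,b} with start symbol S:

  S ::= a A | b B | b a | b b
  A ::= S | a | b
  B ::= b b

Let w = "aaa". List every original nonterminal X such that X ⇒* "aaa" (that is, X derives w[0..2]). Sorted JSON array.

CNF form of G:
  S -> T0 A | T1 B | T1 T0 | T1 T1
  A -> T0 A | T1 B | T1 T0 | T1 T1 | a | b
  B -> T1 T1
  T0 -> a
  T1 -> b

Fill CYK table bottom-up (cells [i..j] with 0 ≤ i ≤ j ≤ 2 only):
  [0..0]={A,T0}  "a"  orig:{A}
  [1..1]={A,T0}  "a"  orig:{A}
  [2..2]={A,T0}  "a"  orig:{A}
  [0..1]={A,S}  "aa"
  [1..2]={A,S}  "aa"
  [0..2]={A,S}  "aaa"

Original NTs in T[0,2] deriving "aaa": ["A", "S"]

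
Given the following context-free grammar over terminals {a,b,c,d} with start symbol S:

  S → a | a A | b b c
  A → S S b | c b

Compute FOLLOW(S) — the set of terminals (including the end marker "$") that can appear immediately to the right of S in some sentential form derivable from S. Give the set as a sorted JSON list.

Compute FIRST by fixpoint:
pass 1:
  A via A→c b: +{c}
  S via S→a: +{a}
  S via S→b b c: +{b}
  FIRST(S)={a,b}  FIRST(A)={c}
pass 2:
  A via A→S S b: +{a,b}
  FIRST(S)={a,b}  FIRST(A)={a,b,c}
pass 3: done
  FIRST(S)={a,b}  FIRST(A)={a,b,c}

FOLLOW iteration:
initialize: $ ∈ FOLLOW(S)
[1]
  A→S S b: FOLLOW(S) ⊇ FIRST(S) = {a,b}; new: +{a,b}
  S→a A: FOLLOW(A) ⊇ FOLLOW(S) ⊇ {$,a,b}; new: +{$,a,b}
  S: {$,a,b}  A: {$,a,b}
[2] (stable)
  S: {$,a,b}  A: {$,a,b}

FOLLOW(S) = ["$", "a", "b"]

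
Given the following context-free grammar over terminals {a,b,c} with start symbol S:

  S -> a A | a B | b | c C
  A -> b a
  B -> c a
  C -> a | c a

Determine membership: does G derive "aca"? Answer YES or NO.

CNF form of G:
  S -> T1 A | T1 B | T2 C | b
  A -> T0 T1
  B -> T2 T1
  C -> T2 T1 | a
  T0 -> b
  T1 -> a
  T2 -> c

CYK fill:
  cell(0,0) a: {C,T1}  orig:{C}
  cell(1,1) c: {T2}  orig:{}
  cell(2,2) a: {C,T1}  orig:{C}
  cell(0,1) ac: ∅
  cell(1,2) ca: {B,C,S}
  cell(0,2) aca: {S}

S ∈ T[0,2] ⇒ YES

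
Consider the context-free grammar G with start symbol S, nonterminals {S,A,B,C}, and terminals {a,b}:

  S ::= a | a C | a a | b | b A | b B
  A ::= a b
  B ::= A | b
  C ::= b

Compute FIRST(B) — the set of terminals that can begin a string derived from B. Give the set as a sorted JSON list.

FIRST iteration:
iter 1:
  A via A→a b: +{a}
  B via B→A: +{a}
  B via B→b: +{b}
  C via C→b: +{b}
  S via S→a: +{a}
  S via S→b: +{b}
  FIRST(S)={a,b}  FIRST(A)={a}  FIRST(B)={a,b}  FIRST(C)={b}
iter 2: done
  FIRST(S)={a,b}  FIRST(A)={a}  FIRST(B)={a,b}  FIRST(C)={b}

FIRST(B) = ["a", "b"]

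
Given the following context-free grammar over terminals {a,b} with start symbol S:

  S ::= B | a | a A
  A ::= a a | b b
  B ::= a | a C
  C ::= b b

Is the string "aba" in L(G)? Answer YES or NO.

Convert to CNF:
  S -> T0 A | T0 C | a
  A -> T0 T0 | T1 T1
  B -> T0 C | a
  C -> T1 T1
  T0 -> a
  T1 -> b

CYK table (by increasing span):
  cell(0,0) a: {B,S,T0}  orig:{B,S}
  cell(1,1) b: {T1}  orig:{}
  cell(2,2) a: {B,S,T0}  orig:{B,S}
  cell(0,1) ab: ∅
  cell(1,2) ba: ∅
  cell(0,2) aba: ∅

S ∉ T[0,2] ⇒ NO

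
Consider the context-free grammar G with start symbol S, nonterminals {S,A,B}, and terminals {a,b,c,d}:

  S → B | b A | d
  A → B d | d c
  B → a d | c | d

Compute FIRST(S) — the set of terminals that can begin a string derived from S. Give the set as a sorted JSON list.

Compute FIRST by fixpoint:
iter 1:
  A via A→d c: +{d}
  B via B→a d: +{a}
  B via B→c: +{c}
  B via B→d: +{d}
  S via S→B: +{a,c,d}
  S via S→b A: +{b}
  FIRST(S)={a,b,c,d}  FIRST(A)={d}  FIRST(B)={a,c,d}
iter 2:
  A via A→B d: +{a,c}
  FIRST(S)={a,b,c,d}  FIRST(A)={a,c,d}  FIRST(B)={a,c,d}
iter 3: done
  FIRST(S)={a,b,c,d}  FIRST(A)={a,c,d}  FIRST(B)={a,c,d}

FIRST(S) = ["a", "b", "c", "d"]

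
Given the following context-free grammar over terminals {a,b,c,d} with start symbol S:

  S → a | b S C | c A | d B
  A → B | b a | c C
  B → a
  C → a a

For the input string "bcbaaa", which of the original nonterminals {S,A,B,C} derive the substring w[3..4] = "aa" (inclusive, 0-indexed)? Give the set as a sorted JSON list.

CNF form of G:
  S -> T0 X4 | T2 A | T3 B | a
  A -> T0 T1 | T2 C | a
  B -> a
  C -> T1 T1
  T0 -> b
  T1 -> a
  T2 -> c
  T3 -> d
  X4 -> S C

Fill CYK table bottom-up (cells [i..j] with 3 ≤ i ≤ j ≤ 4 only):
  [3..3]={A,B,S,T1}  "a"  orig:{A,B,S}
  [4..4]={A,B,S,T1}  "a"  orig:{A,B,S}
  [3..4]={C}  "aa"

Original NTs in T[3,4] deriving "aa": ["C"]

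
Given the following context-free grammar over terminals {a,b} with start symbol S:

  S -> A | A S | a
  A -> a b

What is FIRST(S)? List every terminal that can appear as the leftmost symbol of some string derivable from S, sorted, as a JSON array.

Compute FIRST by fixpoint:
[1]
  A via A→a b: +{a}
  S via S→A: +{a}
  FIRST(S)={a}  FIRST(A)={a}
[2] (no change)
  FIRST(S)={a}  FIRST(A)={a}

FIRST(S) = ["a"]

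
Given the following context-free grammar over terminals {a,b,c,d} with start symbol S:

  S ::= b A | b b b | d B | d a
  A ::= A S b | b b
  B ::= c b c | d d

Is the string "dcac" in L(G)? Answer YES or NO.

Convert to CNF:
  S -> T0 A | T0 X6 | T2 B | T2 T3
  A -> A X4 | T0 T0
  B -> T1 X5 | T2 T2
  T0 -> b
  T1 -> c
  T2 -> d
  T3 -> a
  X4 -> S T0
  X5 -> T0 T1
  X6 -> T0 T0

CYK table (by increasing span):
  [0..0]={T2}  "d"  orig:{}
  [1..1]={T1}  "c"  orig:{}
  [2..2]={T3}  "a"  orig:{}
  [3..3]={T1}  "c"  orig:{}
  [0..1]=∅  "dc"
  [1..2]=∅  "ca"
  [2..3]=∅  "ac"
  [0..2]=∅  "dca"
  [1..3]=∅  "cac"
  [0..3]=∅  "dcac"

S ∉ T[0,3] ⇒ NO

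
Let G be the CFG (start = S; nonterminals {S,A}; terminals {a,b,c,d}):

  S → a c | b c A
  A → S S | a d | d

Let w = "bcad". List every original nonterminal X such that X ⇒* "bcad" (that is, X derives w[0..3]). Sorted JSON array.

Convert to CNF:
  S -> T0 T2 | T3 X4
  A -> S S | T0 T1 | d
  T0 -> a
  T1 -> d
  T2 -> c
  T3 -> b
  X4 -> T2 A

CYK fill (cells [i..j] with 0 ≤ i ≤ j ≤ 3 only):
  [0..0]={T3}  "b"  orig:{}
  [1..1]={T2}  "c"  orig:{}
  [2..2]={T0}  "a"  orig:{}
  [3..3]={A,T1}  "d"  orig:{A}
  [0..1]=∅  "bc"
  [1..2]=∅  "ca"
  [2..3]={A}  "ad"
  [0..2]=∅  "bca"
  [1..3]={X4}  "cad"  orig:{}
  [0..3]={S}  "bcad"

Original NTs in T[0,3] deriving "bcad": ["S"]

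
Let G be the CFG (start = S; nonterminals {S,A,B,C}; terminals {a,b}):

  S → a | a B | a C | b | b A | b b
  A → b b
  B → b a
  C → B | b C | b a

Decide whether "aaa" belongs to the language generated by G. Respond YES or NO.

CNF form of G:
  S -> T0 A | T0 T0 | T1 B | T1 C | a | b
  A -> T0 T0
  B -> T0 T1
  C -> T0 C | T0 T1
  T0 -> b
  T1 -> a

CYK fill:
  T[0,0] 'a' = {S,T1}  orig:{S}
  T[1,1] 'a' = {S,T1}  orig:{S}
  T[2,2] 'a' = {S,T1}  orig:{S}
  T[0,1] 'aa' = ∅
  T[1,2] 'aa' = ∅
  T[0,2] 'aaa' = ∅

S ∉ T[0,2] ⇒ NO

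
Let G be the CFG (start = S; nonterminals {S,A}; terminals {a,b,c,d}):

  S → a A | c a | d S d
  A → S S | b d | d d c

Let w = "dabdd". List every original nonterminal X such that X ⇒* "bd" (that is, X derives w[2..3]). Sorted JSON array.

CNF form of G:
  S -> T1 X5 | T2 T3 | T3 A
  A -> S S | T0 T1 | T1 X4
  T0 -> b
  T1 -> d
  T2 -> c
  T3 -> a
  X4 -> T1 T2
  X5 -> S T1

Fill CYK table bottom-up, restricted to cells inside w[2..3]:
  T[2,2] 'b' = {T0}  orig:{}
  T[3,3] 'd' = {T1}  orig:{}
  T[2,3] 'bd' = {A}

Original NTs in T[2,3] deriving "bd": ["A"]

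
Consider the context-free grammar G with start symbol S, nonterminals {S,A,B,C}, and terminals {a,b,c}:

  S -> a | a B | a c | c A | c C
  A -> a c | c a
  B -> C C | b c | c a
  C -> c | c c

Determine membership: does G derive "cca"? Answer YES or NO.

CNF form of G:
  S -> T0 B | T0 T1 | T1 A | T1 C | a
  A -> T0 T1 | T1 T0
  B -> C C | T1 T0 | T2 T1
  C -> T1 T1 | c
  T0 -> a
  T1 -> c
  T2 -> b

CYK table (by increasing span):
  cell(0,0) c: {C,T1}  orig:{C}
  cell(1,1) c: {C,T1}  orig:{C}
  cell(2,2) a: {S,T0}  orig:{S}
  cell(0,1) cc: {B,C,S}
  cell(1,2) ca: {A,B}
  cell(0,2) cca: {S}

S ∈ T[0,2] ⇒ YES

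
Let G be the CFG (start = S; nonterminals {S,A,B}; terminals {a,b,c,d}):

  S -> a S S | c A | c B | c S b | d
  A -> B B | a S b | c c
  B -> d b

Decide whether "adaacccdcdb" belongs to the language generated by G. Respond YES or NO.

CNF form of G:
  S -> T0 X5 | T2 A | T2 B | T2 X6 | d
  A -> B B | T0 X4 | T2 T2
  B -> T3 T1
  T0 -> a
  T1 -> b
  T2 -> c
  T3 -> d
  X4 -> S T1
  X5 -> S S
  X6 -> S T1

CYK table (by increasing span):
  T[0,0] 'a' = {T0}  orig:{}
  T[1,1] 'd' = {S,T3}  orig:{S}
  T[2,2] 'a' = {T0}  orig:{}
  T[3,3] 'a' = {T0}  orig:{}
  T[4,4] 'c' = {T2}  orig:{}
  T[5,5] 'c' = {T2}  orig:{}
  T[6,6] 'c' = {T2}  orig:{}
  T[7,7] 'd' = {S,T3}  orig:{S}
  T[8,8] 'c' = {T2}  orig:{}
  T[9,9] 'd' = {S,T3}  orig:{S}
  T[10,10] 'b' = {T1}  orig:{}
  T[0,1] 'ad' = ∅
  T[1,2] 'da' = ∅
  T[2,3] 'aa' = ∅
  T[3,4] 'ac' = ∅
  T[4,5] 'cc' = {A}
  T[5,6] 'cc' = {A}
  T[6,7] 'cd' = ∅
  T[7,8] 'dc' = ∅
  T[8,9] 'cd' = ∅
  T[9,10] 'db' = {B,X4,X6}  orig:{B}
  T[0,2] 'ada' = ∅
  T[1,3] 'daa' = ∅
  T[2,4] 'aac' = ∅
  T[3,5] 'acc' = ∅
  T[4,6] 'ccc' = {S}
  T[5,7] 'ccd' = ∅
  T[6,8] 'cdc' = ∅
  T[7,9] 'dcd' = ∅
  T[8,10] 'cdb' = {S}
  T[0,3] 'adaa' = ∅
  T[1,4] 'daac' = ∅
  T[2,5] 'aacc' = ∅
  T[3,6] 'accc' = ∅
  T[4,7] 'cccd' = {X5}  orig:{}
  T[5,8] 'ccdc' = ∅
  T[6,9] 'cdcd' = ∅
  T[7,10] 'dcdb' = {X5}  orig:{}
  T[0,4] 'adaac' = ∅
  T[1,5] 'daacc' = ∅
  T[2,6] 'aaccc' = ∅
  T[3,7] 'acccd' = {S}
  T[4,8] 'cccdc' = ∅
  T[5,9] 'ccdcd' = ∅
  T[6,10] 'cdcdb' = ∅
  T[0,5] 'adaacc' = ∅
  T[1,6] 'daaccc' = ∅
  T[2,7] 'aacccd' = ∅
  T[3,8] 'acccdc' = ∅
  T[4,9] 'cccdcd' = ∅
  T[5,10] 'ccdcdb' = ∅
  T[0,6] 'adaaccc' = ∅
  T[1,7] 'daacccd' = ∅
  T[2,8] 'aacccdc' = ∅
  T[3,9] 'acccdcd' = ∅
  T[4,10] 'cccdcdb' = ∅
  T[0,7] 'adaacccd' = ∅
  T[1,8] 'daacccdc' = ∅
  T[2,9] 'aacccdcd' = ∅
  T[3,10] 'acccdcdb' = {X5}  orig:{}
  T[0,8] 'adaacccdc' = ∅
  T[1,9] 'daacccdcd' = ∅
  T[2,10] 'aacccdcdb' = {S}
  T[0,9] 'adaacccdcd' = ∅
  T[1,10] 'daacccdcdb' = {X5}  orig:{}
  T[0,10] 'adaacccdcdb' = {S}

S ∈ T[0,10] ⇒ YES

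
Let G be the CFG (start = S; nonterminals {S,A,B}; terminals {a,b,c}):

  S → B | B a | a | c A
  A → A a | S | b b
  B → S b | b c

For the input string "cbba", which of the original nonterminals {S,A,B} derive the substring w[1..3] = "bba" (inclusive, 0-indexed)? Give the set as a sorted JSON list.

CNF form of G:
  S -> B T0 | S T1 | T1 T2 | T2 A | a
  A -> A T0 | B T0 | S T1 | T1 T1 | T1 T2 | T2 A | a
  B -> S T1 | T1 T2
  T0 -> a
  T1 -> b
  T2 -> c

CYK table (by increasing span), restricted to cells inside w[1..3]:
  [1..1]={T1}  "b"  orig:{}
  [2..2]={T1}  "b"  orig:{}
  [3..3]={A,S,T0}  "a"  orig:{A,S}
  [1..2]={A}  "bb"
  [2..3]=∅  "ba"
  [1..3]={A}  "bba"

Original NTs in T[1,3] deriving "bba": ["A"]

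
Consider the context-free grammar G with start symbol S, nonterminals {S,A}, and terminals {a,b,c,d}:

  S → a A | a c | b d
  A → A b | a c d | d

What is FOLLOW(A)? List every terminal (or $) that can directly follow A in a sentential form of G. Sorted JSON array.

FIRST iteration:
pass 1:
  A via A→a c d: +{a}
  A via A→d: +{d}
  S via S→a A: +{a}
  S via S→b d: +{b}
  S: {a,b}  A: {a,d}
pass 2: done
  S: {a,b}  A: {a,d}

Compute FOLLOW by fixpoint:
FOLLOW(S) := {$}
[1]
  A→A b: FOLLOW(A) ⊇ FIRST(b) = {b}; new: +{b}
  S→a A: FOLLOW(A) ⊇ FOLLOW(S) ⊇ {$}; new: +{$}
  FOLLOW(S)={$}  FOLLOW(A)={$,b}
[2] (stable)
  FOLLOW(S)={$}  FOLLOW(A)={$,b}

FOLLOW(A) = ["$", "b"]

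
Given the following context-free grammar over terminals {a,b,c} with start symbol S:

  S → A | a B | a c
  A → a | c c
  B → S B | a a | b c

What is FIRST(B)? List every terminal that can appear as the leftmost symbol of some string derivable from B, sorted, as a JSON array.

FIRST sets, iterate to fixpoint:
round 1:
  A via A→a: +{a}
  A via A→c c: +{c}
  B via B→a a: +{a}
  B via B→b c: +{b}
  S via S→A: +{a,c}
  S: {a,c}  A: {a,c}  B: {a,b}
round 2:
  B via B→S B: +{c}
  S: {a,c}  A: {a,c}  B: {a,b,c}
round 3: done
  S: {a,c}  A: {a,c}  B: {a,b,c}

FIRST(B) = ["a", "b", "c"]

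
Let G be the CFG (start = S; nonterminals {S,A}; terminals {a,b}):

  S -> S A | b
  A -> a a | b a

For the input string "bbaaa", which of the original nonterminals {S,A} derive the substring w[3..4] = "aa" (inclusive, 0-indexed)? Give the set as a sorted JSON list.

CNF form of G:
  S -> S A | b
  A -> T0 T0 | T1 T0
  T0 -> a
  T1 -> b

Fill CYK table bottom-up, restricted to cells inside w[3..4]:
  [3..3]={T0}  "a"  orig:{}
  [4..4]={T0}  "a"  orig:{}
  [3..4]={A}  "aa"

Original NTs in T[3,4] deriving "aa": ["A"]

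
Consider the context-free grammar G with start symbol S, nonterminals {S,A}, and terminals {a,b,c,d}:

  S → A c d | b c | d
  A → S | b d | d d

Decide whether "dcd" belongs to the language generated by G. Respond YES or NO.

CNF form of G:
  S -> A X4 | T2 T0 | d
  A -> A X3 | T1 T1 | T2 T0 | T2 T1 | d
  T0 -> c
  T1 -> d
  T2 -> b
  X3 -> T0 T1
  X4 -> T0 T1

CYK fill:
  [0..0]={A,S,T1}  "d"  orig:{A,S}
  [1..1]={T0}  "c"  orig:{}
  [2..2]={A,S,T1}  "d"  orig:{A,S}
  [0..1]=∅  "dc"
  [1..2]={X3,X4}  "cd"  orig:{}
  [0..2]={A,S}  "dcd"

S ∈ T[0,2] ⇒ YES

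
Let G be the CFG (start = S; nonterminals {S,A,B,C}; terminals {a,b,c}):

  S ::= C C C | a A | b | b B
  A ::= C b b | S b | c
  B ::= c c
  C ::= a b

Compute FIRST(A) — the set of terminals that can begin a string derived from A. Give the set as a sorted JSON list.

Compute FIRST by fixpoint:
pass 1:
  A via A→c: +{c}
  B via B→c c: +{c}
  C via C→a b: +{a}
  S via S→C C C: +{a}
  S via S→b: +{b}
  FIRST[S]={a,b}  FIRST[A]={c}  FIRST[B]={c}  FIRST[C]={a}
pass 2:
  A via A→C b b: +{a}
  A via A→S b: +{b}
  FIRST[S]={a,b}  FIRST[A]={a,b,c}  FIRST[B]={c}  FIRST[C]={a}
pass 3: (no change)
  FIRST[S]={a,b}  FIRST[A]={a,b,c}  FIRST[B]={c}  FIRST[C]={a}

FIRST(A) = ["a", "b", "c"]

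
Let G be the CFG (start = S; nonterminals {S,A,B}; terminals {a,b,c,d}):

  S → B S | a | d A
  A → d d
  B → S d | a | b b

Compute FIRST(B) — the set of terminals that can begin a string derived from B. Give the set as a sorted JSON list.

Compute FIRST by fixpoint:
pass 1:
  A via A→d d: +{d}
  B via B→a: +{a}
  B via B→b b: +{b}
  S via S→B S: +{a,b}
  S via S→d A: +{d}
  FIRST[S]={a,b,d}  FIRST[A]={d}  FIRST[B]={a,b}
pass 2:
  B via B→S d: +{d}
  FIRST[S]={a,b,d}  FIRST[A]={d}  FIRST[B]={a,b,d}
pass 3: — fixpoint
  FIRST[S]={a,b,d}  FIRST[A]={d}  FIRST[B]={a,b,d}

FIRST(B) = ["a", "b", "d"]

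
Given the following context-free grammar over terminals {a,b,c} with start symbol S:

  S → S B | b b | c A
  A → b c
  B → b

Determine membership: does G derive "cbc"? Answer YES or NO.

CNF form of G:
  S -> S B | T0 T0 | T1 A
  A -> T0 T1
  B -> b
  T0 -> b
  T1 -> c

CYK table (by increasing span):
  [0..0]={T1}  "c"  orig:{}
  [1..1]={B,T0}  "b"  orig:{B}
  [2..2]={T1}  "c"  orig:{}
  [0..1]=∅  "cb"
  [1..2]={A}  "bc"
  [0..2]={S}  "cbc"

S ∈ T[0,2] ⇒ YES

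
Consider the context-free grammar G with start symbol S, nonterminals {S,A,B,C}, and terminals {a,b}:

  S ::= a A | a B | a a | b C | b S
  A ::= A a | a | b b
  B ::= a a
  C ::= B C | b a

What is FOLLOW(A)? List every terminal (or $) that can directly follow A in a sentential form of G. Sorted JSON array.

Compute FIRST by fixpoint:
iter 1:
  A via A→a: +{a}
  A via A→b b: +{b}
  B via B→a a: +{a}
  C via C→B C: +{a}
  C via C→b a: +{b}
  S via S→a A: +{a}
  S via S→b C: +{b}
  FIRST(S)={a,b}  FIRST(A)={a,b}  FIRST(B)={a}  FIRST(C)={a,b}
iter 2: (no change)
  FIRST(S)={a,b}  FIRST(A)={a,b}  FIRST(B)={a}  FIRST(C)={a,b}

Compute FOLLOW by fixpoint:
FOLLOW(S) := {$}
iter 1:
  A→A a: FOLLOW(A) ⊇ FIRST(a) = {a}; new: +{a}
  C→B C: FOLLOW(B) ⊇ FIRST(C) = {a,b}; new: +{a,b}
  S→a A: FOLLOW(A) ⊇ FOLLOW(S) ⊇ {$}; new: +{$}
  S→a B: FOLLOW(B) ⊇ FOLLOW(S) ⊇ {$}; new: +{$}
  S→b C: FOLLOW(C) ⊇ FOLLOW(S) ⊇ {$}; new: +{$}
  FOLLOW[S]={$}  FOLLOW[A]={$,a}  FOLLOW[B]={$,a,b}  FOLLOW[C]={$}
iter 2: — fixpoint
  FOLLOW[S]={$}  FOLLOW[A]={$,a}  FOLLOW[B]={$,a,b}  FOLLOW[C]={$}

FOLLOW(A) = ["$", "a"]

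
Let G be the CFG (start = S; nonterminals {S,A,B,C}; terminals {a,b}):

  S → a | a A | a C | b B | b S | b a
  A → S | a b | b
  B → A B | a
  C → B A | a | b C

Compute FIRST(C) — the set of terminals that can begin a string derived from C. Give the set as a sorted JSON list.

FIRST iteration:
round 1:
  A via A→a b: +{a}
  A via A→b: +{b}
  B via B→A B: +{a,b}
  C via C→B A: +{a,b}
  S via S→a: +{a}
  S via S→b B: +{b}
  S: {a,b}  A: {a,b}  B: {a,b}  C: {a,b}
round 2: (no change)
  S: {a,b}  A: {a,b}  B: {a,b}  C: {a,b}

FIRST(C) = ["a", "b"]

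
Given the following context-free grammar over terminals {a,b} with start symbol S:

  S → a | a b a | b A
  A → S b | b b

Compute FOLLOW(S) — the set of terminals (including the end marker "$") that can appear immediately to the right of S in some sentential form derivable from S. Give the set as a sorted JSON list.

FIRST sets, iterate to fixpoint:
iter 1:
  A via A→b b: +{b}
  S via S→a: +{a}
  S via S→b A: +{b}
  FIRST(S)={a,b}  FIRST(A)={b}
iter 2:
  A via A→S b: +{a}
  FIRST(S)={a,b}  FIRST(A)={a,b}
iter 3: (no change)
  FIRST(S)={a,b}  FIRST(A)={a,b}

Compute FOLLOW by fixpoint:
seed FOLLOW(S) with $
round 1:
  A→S b: FOLLOW(S) ⊇ FIRST(b) = {b}; new: +{b}
  S→b A: FOLLOW(A) ⊇ FOLLOW(S) ⊇ {$,b}; new: +{$,b}
  FOLLOW(S)={$,b}  FOLLOW(A)={$,b}
round 2: (no change)
  FOLLOW(S)={$,b}  FOLLOW(A)={$,b}

FOLLOW(S) = ["$", "b"]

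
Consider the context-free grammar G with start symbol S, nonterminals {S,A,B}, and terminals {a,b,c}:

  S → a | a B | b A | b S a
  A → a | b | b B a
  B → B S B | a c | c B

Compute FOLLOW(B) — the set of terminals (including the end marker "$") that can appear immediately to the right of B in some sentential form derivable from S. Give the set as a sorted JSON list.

FIRST sets, iterate to fixpoint:
round 1:
  A via A→a: +{a}
  A via A→b: +{b}
  B via B→a c: +{a}
  B via B→c B: +{c}
  S via S→a: +{a}
  S via S→b A: +{b}
  S: {a,b}  A: {a,b}  B: {a,c}
round 2: (no change)
  S: {a,b}  A: {a,b}  B: {a,c}

FOLLOW iteration:
initialize: $ ∈ FOLLOW(S)
iter 1:
  A→b B a: FOLLOW(B) ⊇ FIRST(a) = {a}; new: +{a}
  B→B S B: FOLLOW(B) ⊇ FIRST(S) = {a,b}; new: +{b}
  B→B S B: FOLLOW(S) ⊇ FIRST(B) = {a,c}; new: +{a,c}
  S→a B: FOLLOW(B) ⊇ FOLLOW(S) ⊇ {$,a,c}; new: +{$,c}
  S→b A: FOLLOW(A) ⊇ FOLLOW(S) ⊇ {$,a,c}; new: +{$,a,c}
  FOLLOW(S)={$,a,c}  FOLLOW(A)={$,a,c}  FOLLOW(B)={$,a,b,c}
iter 2: done
  FOLLOW(S)={$,a,c}  FOLLOW(A)={$,a,c}  FOLLOW(B)={$,a,b,c}

FOLLOW(B) = ["$", "a", "b", "c"]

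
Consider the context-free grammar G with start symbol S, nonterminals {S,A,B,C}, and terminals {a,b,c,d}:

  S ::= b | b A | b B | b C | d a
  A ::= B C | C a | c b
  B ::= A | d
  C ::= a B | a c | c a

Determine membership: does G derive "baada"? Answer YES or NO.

CNF form of G:
  S -> T2 A | T2 B | T2 C | T3 T0 | b
  A -> B C | C T0 | T1 T2
  B -> B C | C T0 | T1 T2 | d
  C -> T0 B | T0 T1 | T1 T0
  T0 -> a
  T1 -> c
  T2 -> b
  T3 -> d

Fill CYK table bottom-up:
  cell(0,0) b: {S,T2}  orig:{S}
  cell(1,1) a: {T0}  orig:{}
  cell(2,2) a: {T0}  orig:{}
  cell(3,3) d: {B,T3}  orig:{B}
  cell(4,4) a: {T0}  orig:{}
  cell(0,1) ba: ∅
  cell(1,2) aa: ∅
  cell(2,3) ad: {C}
  cell(3,4) da: {S}
  cell(0,2) baa: ∅
  cell(1,3) aad: ∅
  cell(2,4) ada: {A,B}
  cell(0,3) baad: ∅
  cell(1,4) aada: {C}
  cell(0,4) baada: {S}

S ∈ T[0,4] ⇒ YES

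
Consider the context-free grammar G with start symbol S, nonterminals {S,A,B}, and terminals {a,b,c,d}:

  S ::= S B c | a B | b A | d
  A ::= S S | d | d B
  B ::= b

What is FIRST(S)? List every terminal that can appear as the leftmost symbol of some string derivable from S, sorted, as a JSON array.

FIRST iteration:
[1]
  A via A→d: +{d}
  B via B→b: +{b}
  S via S→a B: +{a}
  S via S→b A: +{b}
  S via S→d: +{d}
  S: {a,b,d}  A: {d}  B: {b}
[2]
  A via A→S S: +{a,b}
  S: {a,b,d}  A: {a,b,d}  B: {b}
[3] done
  S: {a,b,d}  A: {a,b,d}  B: {b}

FIRST(S) = ["a", "b", "d"]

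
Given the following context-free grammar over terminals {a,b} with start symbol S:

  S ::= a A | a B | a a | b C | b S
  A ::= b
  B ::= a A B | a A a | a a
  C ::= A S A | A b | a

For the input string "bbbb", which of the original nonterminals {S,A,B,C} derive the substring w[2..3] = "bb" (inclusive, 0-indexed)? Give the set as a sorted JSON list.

Convert to CNF:
  S -> T0 A | T0 B | T0 T0 | T1 C | T1 S
  A -> b
  B -> T0 T0 | T0 X2 | T0 X3
  C -> A T1 | A X4 | a
  T0 -> a
  T1 -> b
  X2 -> A B
  X3 -> A T0
  X4 -> S A

CYK fill (cells [i..j] with 2 ≤ i ≤ j ≤ 3 only):
  [2..2]={A,T1}  "b"  orig:{A}
  [3..3]={A,T1}  "b"  orig:{A}
  [2..3]={C}  "bb"

Original NTs in T[2,3] deriving "bb": ["C"]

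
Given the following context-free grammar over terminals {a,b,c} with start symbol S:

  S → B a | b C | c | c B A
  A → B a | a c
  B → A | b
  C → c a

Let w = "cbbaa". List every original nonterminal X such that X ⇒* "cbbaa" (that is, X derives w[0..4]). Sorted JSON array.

CNF form of G:
  S -> B T0 | T1 X3 | T2 C | c
  A -> B T0 | T0 T1
  B -> B T0 | T0 T1 | b
  C -> T1 T0
  T0 -> a
  T1 -> c
  T2 -> b
  X3 -> B A

Fill CYK table bottom-up (cells [i..j] with 0 ≤ i ≤ j ≤ 4 only):
  T[0,0] 'c' = {S,T1}  orig:{S}
  T[1,1] 'b' = {B,T2}  orig:{B}
  T[2,2] 'b' = {B,T2}  orig:{B}
  T[3,3] 'a' = {T0}  orig:{}
  T[4,4] 'a' = {T0}  orig:{}
  T[0,1] 'cb' = ∅
  T[1,2] 'bb' = ∅
  T[2,3] 'ba' = {A,B,S}
  T[3,4] 'aa' = ∅
  T[0,2] 'cbb' = ∅
  T[1,3] 'bba' = {X3}  orig:{}
  T[2,4] 'baa' = {A,B,S}
  T[0,3] 'cbba' = {S}
  T[1,4] 'bbaa' = {X3}  orig:{}
  T[0,4] 'cbbaa' = {S}

Original NTs in T[0,4] deriving "cbbaa": ["S"]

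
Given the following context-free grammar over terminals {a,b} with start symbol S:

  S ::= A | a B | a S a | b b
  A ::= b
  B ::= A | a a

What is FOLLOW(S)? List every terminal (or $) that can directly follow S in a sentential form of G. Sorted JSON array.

FIRST iteration:
iter 1:
  A via A→b: +{b}
  B via B→A: +{b}
  B via B→a a: +{a}
  S via S→A: +{b}
  S via S→a B: +{a}
  FIRST[S]={a,b}  FIRST[A]={b}  FIRST[B]={a,b}
iter 2: (stable)
  FIRST[S]={a,b}  FIRST[A]={b}  FIRST[B]={a,b}

FOLLOW sets:
initialize: $ ∈ FOLLOW(S)
iter 1:
  S→A: FOLLOW(A) ⊇ FOLLOW(S) ⊇ {$}; new: +{$}
  S→a B: FOLLOW(B) ⊇ FOLLOW(S) ⊇ {$}; new: +{$}
  S→a S a: FOLLOW(S) ⊇ FIRST(a) = {a}; new: +{a}
  FOLLOW[S]={$,a}  FOLLOW[A]={$}  FOLLOW[B]={$}
iter 2:
  S→A: FOLLOW(A) ⊇ FOLLOW(S) ⊇ {$,a}; new: +{a}
  S→a B: FOLLOW(B) ⊇ FOLLOW(S) ⊇ {$,a}; new: +{a}
  FOLLOW[S]={$,a}  FOLLOW[A]={$,a}  FOLLOW[B]={$,a}
iter 3: (no change)
  FOLLOW[S]={$,a}  FOLLOW[A]={$,a}  FOLLOW[B]={$,a}

FOLLOW(S) = ["$", "a"]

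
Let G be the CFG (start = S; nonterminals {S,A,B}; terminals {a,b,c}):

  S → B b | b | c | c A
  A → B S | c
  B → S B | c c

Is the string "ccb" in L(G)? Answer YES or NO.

CNF form of G:
  S -> B T1 | T0 A | b | c
  A -> B S | c
  B -> S B | T0 T0
  T0 -> c
  T1 -> b

CYK fill:
  [0..0]={A,S,T0}  "c"  orig:{A,S}
  [1..1]={A,S,T0}  "c"  orig:{A,S}
  [2..2]={S,T1}  "b"  orig:{S}
  [0..1]={B,S}  "cc"
  [1..2]=∅  "cb"
  [0..2]={A,S}  "ccb"

S ∈ T[0,2] ⇒ YES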